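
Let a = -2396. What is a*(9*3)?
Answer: -64692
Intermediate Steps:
a*(9*3) = -21564*3 = -2396*27 = -64692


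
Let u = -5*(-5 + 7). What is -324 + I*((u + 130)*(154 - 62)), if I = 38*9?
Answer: 3775356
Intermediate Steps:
u = -10 (u = -5*2 = -10)
I = 342
-324 + I*((u + 130)*(154 - 62)) = -324 + 342*((-10 + 130)*(154 - 62)) = -324 + 342*(120*92) = -324 + 342*11040 = -324 + 3775680 = 3775356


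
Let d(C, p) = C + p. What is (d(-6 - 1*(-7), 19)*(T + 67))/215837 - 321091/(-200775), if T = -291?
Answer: 68403846167/43334673675 ≈ 1.5785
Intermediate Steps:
(d(-6 - 1*(-7), 19)*(T + 67))/215837 - 321091/(-200775) = (((-6 - 1*(-7)) + 19)*(-291 + 67))/215837 - 321091/(-200775) = (((-6 + 7) + 19)*(-224))*(1/215837) - 321091*(-1/200775) = ((1 + 19)*(-224))*(1/215837) + 321091/200775 = (20*(-224))*(1/215837) + 321091/200775 = -4480*1/215837 + 321091/200775 = -4480/215837 + 321091/200775 = 68403846167/43334673675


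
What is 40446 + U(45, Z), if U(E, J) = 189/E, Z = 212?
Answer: 202251/5 ≈ 40450.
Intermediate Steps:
40446 + U(45, Z) = 40446 + 189/45 = 40446 + 189*(1/45) = 40446 + 21/5 = 202251/5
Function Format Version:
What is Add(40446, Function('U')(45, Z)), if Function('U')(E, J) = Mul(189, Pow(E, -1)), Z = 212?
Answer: Rational(202251, 5) ≈ 40450.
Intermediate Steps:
Add(40446, Function('U')(45, Z)) = Add(40446, Mul(189, Pow(45, -1))) = Add(40446, Mul(189, Rational(1, 45))) = Add(40446, Rational(21, 5)) = Rational(202251, 5)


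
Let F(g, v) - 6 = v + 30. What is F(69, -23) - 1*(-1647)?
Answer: 1660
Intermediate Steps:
F(g, v) = 36 + v (F(g, v) = 6 + (v + 30) = 6 + (30 + v) = 36 + v)
F(69, -23) - 1*(-1647) = (36 - 23) - 1*(-1647) = 13 + 1647 = 1660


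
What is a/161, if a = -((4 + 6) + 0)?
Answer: -10/161 ≈ -0.062112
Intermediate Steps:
a = -10 (a = -(10 + 0) = -1*10 = -10)
a/161 = -10/161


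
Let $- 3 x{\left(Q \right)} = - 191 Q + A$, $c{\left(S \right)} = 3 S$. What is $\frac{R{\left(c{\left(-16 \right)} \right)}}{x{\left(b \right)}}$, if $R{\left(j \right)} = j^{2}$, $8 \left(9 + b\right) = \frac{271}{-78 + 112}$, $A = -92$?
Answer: $- \frac{626688}{130261} \approx -4.811$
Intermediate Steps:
$b = - \frac{2177}{272}$ ($b = -9 + \frac{271 \frac{1}{-78 + 112}}{8} = -9 + \frac{271 \cdot \frac{1}{34}}{8} = -9 + \frac{1}{8} \cdot \frac{271}{34} = -9 + \frac{271}{272} = - \frac{2177}{272} \approx -8.0037$)
$x{\left(Q \right)} = \frac{92}{3} + \frac{191 Q}{3}$ ($x{\left(Q \right)} = - \frac{- 191 Q - 92}{3} = - \frac{-92 - 191 Q}{3} = \frac{92}{3} + \frac{191 Q}{3}$)
$\frac{R{\left(c{\left(-16 \right)} \right)}}{x{\left(b \right)}} = \frac{\left(3 \left(-16\right)\right)^{2}}{\frac{92}{3} + \frac{191}{3} \left(- \frac{2177}{272}\right)} = \frac{\left(-48\right)^{2}}{\frac{92}{3} - \frac{415807}{816}} = \frac{2304}{- \frac{130261}{272}} = 2304 \left(- \frac{272}{130261}\right) = - \frac{626688}{130261}$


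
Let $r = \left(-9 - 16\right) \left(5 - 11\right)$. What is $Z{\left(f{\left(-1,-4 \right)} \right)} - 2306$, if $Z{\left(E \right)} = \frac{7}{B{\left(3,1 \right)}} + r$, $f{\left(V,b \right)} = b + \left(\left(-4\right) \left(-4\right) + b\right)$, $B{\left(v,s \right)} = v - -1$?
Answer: $- \frac{8617}{4} \approx -2154.3$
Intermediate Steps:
$B{\left(v,s \right)} = 1 + v$ ($B{\left(v,s \right)} = v + 1 = 1 + v$)
$r = 150$ ($r = \left(-25\right) \left(-6\right) = 150$)
$f{\left(V,b \right)} = 16 + 2 b$ ($f{\left(V,b \right)} = b + \left(16 + b\right) = 16 + 2 b$)
$Z{\left(E \right)} = \frac{607}{4}$ ($Z{\left(E \right)} = \frac{7}{1 + 3} + 150 = \frac{7}{4} + 150 = \frac{607}{4}$)
$Z{\left(f{\left(-1,-4 \right)} \right)} - 2306 = \frac{607}{4} - 2306 = - \frac{8617}{4}$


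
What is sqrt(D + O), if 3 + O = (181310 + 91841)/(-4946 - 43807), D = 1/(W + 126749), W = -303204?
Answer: I*sqrt(70740127911038990705)/2867570205 ≈ 2.933*I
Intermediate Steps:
D = -1/176455 (D = 1/(-303204 + 126749) = 1/(-176455) = -1/176455 ≈ -5.6672e-6)
O = -419410/48753 (O = -3 + (181310 + 91841)/(-4946 - 43807) = -3 + 273151/(-48753) = -3 + 273151*(-1/48753) = -3 - 273151/48753 = -419410/48753 ≈ -8.6028)
sqrt(D + O) = sqrt(-1/176455 - 419410/48753) = sqrt(-74007040303/8602710615) = I*sqrt(70740127911038990705)/2867570205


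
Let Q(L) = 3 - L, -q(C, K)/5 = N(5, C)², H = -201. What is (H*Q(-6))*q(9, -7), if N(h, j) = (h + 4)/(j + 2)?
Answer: 732645/121 ≈ 6054.9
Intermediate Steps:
N(h, j) = (4 + h)/(2 + j)
q(C, K) = -405/(2 + C)² (q(C, K) = -5*(4 + 5)²/(2 + C)² = -5*81/(2 + C)² = -405/(2 + C)²)
(H*Q(-6))*q(9, -7) = (-201*(3 - 1*(-6)))*(-405/(2 + 9)²) = (-201*(3 + 6))*(-405/11²) = (-201*9)*(-405*1/121) = -1809*(-405/121) = 732645/121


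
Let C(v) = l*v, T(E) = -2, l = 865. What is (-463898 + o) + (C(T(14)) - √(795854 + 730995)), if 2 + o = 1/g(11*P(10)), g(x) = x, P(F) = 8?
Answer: -40975439/88 - √1526849 ≈ -4.6687e+5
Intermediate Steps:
C(v) = 865*v
o = -175/88 (o = -2 + 1/(11*8) = -2 + 1/88 = -175/88 ≈ -1.9886)
(-463898 + o) + (C(T(14)) - √(795854 + 730995)) = (-463898 - 175/88) + (865*(-2) - √(795854 + 730995)) = -40823199/88 + (-1730 - √1526849) = -40975439/88 - √1526849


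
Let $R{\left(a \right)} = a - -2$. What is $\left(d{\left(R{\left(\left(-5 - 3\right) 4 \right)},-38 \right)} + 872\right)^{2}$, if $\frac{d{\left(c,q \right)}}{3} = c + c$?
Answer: $478864$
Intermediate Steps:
$R{\left(a \right)} = 2 + a$ ($R{\left(a \right)} = a + 2 = 2 + a$)
$d{\left(c,q \right)} = 6 c$ ($d{\left(c,q \right)} = 3 \left(c + c\right) = 3 \cdot 2 c = 6 c$)
$\left(d{\left(R{\left(\left(-5 - 3\right) 4 \right)},-38 \right)} + 872\right)^{2} = \left(6 \left(2 + \left(-5 - 3\right) 4\right) + 872\right)^{2} = \left(6 \left(2 - 32\right) + 872\right)^{2} = \left(6 \left(-30\right) + 872\right)^{2} = \left(-180 + 872\right)^{2} = 692^{2} = 478864$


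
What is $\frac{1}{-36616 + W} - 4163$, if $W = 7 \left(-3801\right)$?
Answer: $- \frac{263197350}{63223} \approx -4163.0$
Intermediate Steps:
$W = -26607$
$\frac{1}{-36616 + W} - 4163 = \frac{1}{-36616 - 26607} - 4163 = \frac{1}{-63223} - 4163 = - \frac{1}{63223} - 4163 = - \frac{263197350}{63223}$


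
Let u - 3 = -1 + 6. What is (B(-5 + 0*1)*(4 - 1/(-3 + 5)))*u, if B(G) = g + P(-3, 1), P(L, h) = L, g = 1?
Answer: -56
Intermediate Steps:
B(G) = -2 (B(G) = 1 - 3 = -2)
u = 8 (u = 3 + (-1 + 6) = 3 + 5 = 8)
(B(-5 + 0*1)*(4 - 1/(-3 + 5)))*u = -2*(4 - 1/(-3 + 5))*8 = -2*(4 - 1/2)*8 = -2*(4 - 1*½)*8 = -2*(4 - ½)*8 = -2*7/2*8 = -7*8 = -56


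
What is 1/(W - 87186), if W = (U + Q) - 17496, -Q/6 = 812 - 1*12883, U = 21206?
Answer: -1/11050 ≈ -9.0498e-5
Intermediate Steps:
Q = 72426 (Q = -6*(812 - 1*12883) = -6*(812 - 12883) = -6*(-12071) = 72426)
W = 76136 (W = (21206 + 72426) - 17496 = 93632 - 17496 = 76136)
1/(W - 87186) = 1/(76136 - 87186) = 1/(-11050) = -1/11050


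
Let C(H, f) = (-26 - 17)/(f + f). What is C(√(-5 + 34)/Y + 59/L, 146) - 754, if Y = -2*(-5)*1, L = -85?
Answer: -220211/292 ≈ -754.15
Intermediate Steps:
Y = 10 (Y = 10*1 = 10)
C(H, f) = -43/(2*f) (C(H, f) = -43*1/(2*f) = -43/(2*f))
C(√(-5 + 34)/Y + 59/L, 146) - 754 = -43/2/146 - 754 = -43/2*1/146 - 754 = -43/292 - 754 = -220211/292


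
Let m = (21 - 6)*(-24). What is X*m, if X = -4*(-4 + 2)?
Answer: -2880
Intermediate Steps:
m = -360 (m = 15*(-24) = -360)
X = 8 (X = -4*(-2) = 8)
X*m = 8*(-360) = -2880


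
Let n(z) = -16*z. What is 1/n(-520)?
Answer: 1/8320 ≈ 0.00012019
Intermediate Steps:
1/n(-520) = 1/(-16*(-520)) = 1/8320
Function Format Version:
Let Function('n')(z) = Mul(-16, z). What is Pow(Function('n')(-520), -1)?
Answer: Rational(1, 8320) ≈ 0.00012019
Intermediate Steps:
Pow(Function('n')(-520), -1) = Pow(Mul(-16, -520), -1) = Pow(8320, -1) = Rational(1, 8320)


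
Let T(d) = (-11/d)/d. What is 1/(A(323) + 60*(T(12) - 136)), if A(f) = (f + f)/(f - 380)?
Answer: -12/98111 ≈ -0.00012231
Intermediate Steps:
T(d) = -11/d²
A(f) = 2*f/(-380 + f) (A(f) = (2*f)/(-380 + f) = 2*f/(-380 + f))
1/(A(323) + 60*(T(12) - 136)) = 1/(2*323/(-380 + 323) + 60*(-11/12² - 136)) = 1/(2*323/(-57) + 60*(-11*1/144 - 136)) = 1/(2*323*(-1/57) + 60*(-11/144 - 136)) = 1/(-34/3 + 60*(-19595/144)) = 1/(-34/3 - 97975/12) = 1/(-98111/12) = -12/98111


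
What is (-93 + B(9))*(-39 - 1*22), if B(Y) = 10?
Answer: 5063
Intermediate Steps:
(-93 + B(9))*(-39 - 1*22) = (-93 + 10)*(-39 - 1*22) = -83*(-39 - 22) = -83*(-61) = 5063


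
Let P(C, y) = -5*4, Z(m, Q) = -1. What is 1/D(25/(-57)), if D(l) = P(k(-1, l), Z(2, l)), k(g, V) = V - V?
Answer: -1/20 ≈ -0.050000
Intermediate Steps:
k(g, V) = 0
P(C, y) = -20
D(l) = -20
1/D(25/(-57)) = 1/(-20) = -1/20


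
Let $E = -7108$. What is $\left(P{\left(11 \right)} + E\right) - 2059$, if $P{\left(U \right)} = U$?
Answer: $-9156$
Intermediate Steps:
$\left(P{\left(11 \right)} + E\right) - 2059 = \left(11 - 7108\right) - 2059 = -7097 - 2059 = -9156$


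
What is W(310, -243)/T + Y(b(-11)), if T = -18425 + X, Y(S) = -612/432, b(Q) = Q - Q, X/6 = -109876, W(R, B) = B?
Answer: -11517661/8132172 ≈ -1.4163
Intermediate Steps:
X = -659256 (X = 6*(-109876) = -659256)
b(Q) = 0
Y(S) = -17/12 (Y(S) = -612*1/432 = -17/12)
T = -677681 (T = -18425 - 659256 = -677681)
W(310, -243)/T + Y(b(-11)) = -243/(-677681) - 17/12 = -243*(-1/677681) - 17/12 = 243/677681 - 17/12 = -11517661/8132172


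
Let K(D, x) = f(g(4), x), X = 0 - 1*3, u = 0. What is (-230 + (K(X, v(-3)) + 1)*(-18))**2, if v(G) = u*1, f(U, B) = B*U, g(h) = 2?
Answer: 61504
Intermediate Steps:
X = -3 (X = 0 - 3 = -3)
v(G) = 0 (v(G) = 0*1 = 0)
K(D, x) = 2*x (K(D, x) = x*2 = 2*x)
(-230 + (K(X, v(-3)) + 1)*(-18))**2 = (-230 + (2*0 + 1)*(-18))**2 = (-230 + (0 + 1)*(-18))**2 = (-230 + 1*(-18))**2 = (-230 - 18)**2 = (-248)**2 = 61504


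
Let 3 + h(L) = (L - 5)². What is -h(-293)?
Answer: -88801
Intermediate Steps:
h(L) = -3 + (-5 + L)² (h(L) = -3 + (L - 5)² = -3 + (-5 + L)²)
-h(-293) = -(-3 + (-5 - 293)²) = -(-3 + (-298)²) = -(-3 + 88804) = -1*88801 = -88801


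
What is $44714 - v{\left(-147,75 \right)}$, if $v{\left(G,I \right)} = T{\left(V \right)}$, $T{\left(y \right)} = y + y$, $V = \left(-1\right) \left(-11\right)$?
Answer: $44692$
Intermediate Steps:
$V = 11$
$T{\left(y \right)} = 2 y$
$v{\left(G,I \right)} = 22$ ($v{\left(G,I \right)} = 2 \cdot 11 = 22$)
$44714 - v{\left(-147,75 \right)} = 44714 - 22 = 44692$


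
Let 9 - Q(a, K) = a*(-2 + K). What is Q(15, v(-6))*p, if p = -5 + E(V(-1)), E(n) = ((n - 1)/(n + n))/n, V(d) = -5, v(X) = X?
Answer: -16512/25 ≈ -660.48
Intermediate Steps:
Q(a, K) = 9 - a*(-2 + K)
E(n) = (-1 + n)/(2*n²) (E(n) = ((-1 + n)/((2*n)))/n = ((-1 + n)*(1/(2*n)))/n = ((-1 + n)/(2*n))/n = (-1 + n)/(2*n²))
p = -128/25 (p = -5 + (½)*(-1 - 5)/(-5)² = -5 + (½)*(1/25)*(-6) = -5 - 3/25 = -128/25 ≈ -5.1200)
Q(15, v(-6))*p = (9 + 2*15 - 1*(-6)*15)*(-128/25) = (9 + 30 + 90)*(-128/25) = 129*(-128/25) = -16512/25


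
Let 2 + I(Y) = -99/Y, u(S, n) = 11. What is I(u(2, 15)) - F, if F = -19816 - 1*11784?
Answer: 31589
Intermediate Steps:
I(Y) = -2 - 99/Y
F = -31600 (F = -19816 - 11784 = -31600)
I(u(2, 15)) - F = (-2 - 99/11) - 1*(-31600) = (-2 - 99*1/11) + 31600 = (-2 - 9) + 31600 = -11 + 31600 = 31589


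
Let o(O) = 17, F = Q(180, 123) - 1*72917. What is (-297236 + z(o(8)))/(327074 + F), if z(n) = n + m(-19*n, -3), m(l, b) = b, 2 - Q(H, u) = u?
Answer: -148611/127018 ≈ -1.1700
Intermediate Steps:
Q(H, u) = 2 - u
F = -73038 (F = (2 - 1*123) - 1*72917 = (2 - 123) - 72917 = -121 - 72917 = -73038)
z(n) = -3 + n (z(n) = n - 3 = -3 + n)
(-297236 + z(o(8)))/(327074 + F) = (-297236 + (-3 + 17))/(327074 - 73038) = (-297236 + 14)/254036 = -297222*1/254036 = -148611/127018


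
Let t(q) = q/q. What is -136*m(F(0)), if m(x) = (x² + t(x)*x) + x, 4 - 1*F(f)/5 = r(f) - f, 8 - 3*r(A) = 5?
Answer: -34680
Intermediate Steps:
r(A) = 1 (r(A) = 8/3 - ⅓*5 = 8/3 - 5/3 = 1)
t(q) = 1
F(f) = 15 + 5*f (F(f) = 20 - 5*(1 - f) = 20 + (-5 + 5*f) = 15 + 5*f)
m(x) = x² + 2*x (m(x) = (x² + 1*x) + x = (x² + x) + x = (x + x²) + x = x² + 2*x)
-136*m(F(0)) = -136*(15 + 5*0)*(2 + (15 + 5*0)) = -136*(15 + 0)*(2 + (15 + 0)) = -2040*(2 + 15) = -2040*17 = -136*255 = -34680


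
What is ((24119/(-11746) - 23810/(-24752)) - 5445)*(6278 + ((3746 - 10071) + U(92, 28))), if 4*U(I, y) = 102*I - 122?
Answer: -19735703738969/1597456 ≈ -1.2354e+7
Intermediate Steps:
U(I, y) = -61/2 + 51*I/2 (U(I, y) = (102*I - 122)/4 = (-122 + 102*I)/4 = -61/2 + 51*I/2)
((24119/(-11746) - 23810/(-24752)) - 5445)*(6278 + ((3746 - 10071) + U(92, 28))) = ((24119/(-11746) - 23810/(-24752)) - 5445)*(6278 + ((3746 - 10071) + (-61/2 + (51/2)*92))) = ((24119*(-1/11746) - 23810*(-1/24752)) - 5445)*(6278 + (-6325 + (-61/2 + 2346))) = ((-24119/11746 + 11905/12376) - 5445)*(6278 + (-6325 + 4631/2)) = (-11332901/10383464 - 5445)*(6278 - 8019/2) = -56549294381/10383464*4537/2 = -19735703738969/1597456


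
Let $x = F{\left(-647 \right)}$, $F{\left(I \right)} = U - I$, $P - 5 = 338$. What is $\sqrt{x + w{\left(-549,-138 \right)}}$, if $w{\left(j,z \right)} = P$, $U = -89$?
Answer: $\sqrt{901} \approx 30.017$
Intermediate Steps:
$P = 343$ ($P = 5 + 338 = 343$)
$w{\left(j,z \right)} = 343$
$F{\left(I \right)} = -89 - I$
$x = 558$ ($x = -89 - -647 = -89 + 647 = 558$)
$\sqrt{x + w{\left(-549,-138 \right)}} = \sqrt{558 + 343} = \sqrt{901}$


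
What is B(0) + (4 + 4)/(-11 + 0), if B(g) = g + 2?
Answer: 14/11 ≈ 1.2727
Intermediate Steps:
B(g) = 2 + g
B(0) + (4 + 4)/(-11 + 0) = (2 + 0) + (4 + 4)/(-11 + 0) = 2 + 8/(-11) = 2 - 1/11*8 = 2 - 8/11 = 14/11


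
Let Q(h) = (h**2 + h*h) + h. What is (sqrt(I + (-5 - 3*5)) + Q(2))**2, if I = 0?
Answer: 80 + 40*I*sqrt(5) ≈ 80.0 + 89.443*I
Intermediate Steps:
Q(h) = h + 2*h**2 (Q(h) = (h**2 + h**2) + h = 2*h**2 + h = h + 2*h**2)
(sqrt(I + (-5 - 3*5)) + Q(2))**2 = (sqrt(0 + (-5 - 3*5)) + 2*(1 + 2*2))**2 = (sqrt(0 + (-5 - 15)) + 2*(1 + 4))**2 = (sqrt(0 - 20) + 2*5)**2 = (sqrt(-20) + 10)**2 = (2*I*sqrt(5) + 10)**2 = (10 + 2*I*sqrt(5))**2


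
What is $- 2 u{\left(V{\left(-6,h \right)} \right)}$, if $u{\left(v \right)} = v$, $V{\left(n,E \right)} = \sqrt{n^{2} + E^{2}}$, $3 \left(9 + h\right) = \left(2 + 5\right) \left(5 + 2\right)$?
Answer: $- \frac{4 \sqrt{202}}{3} \approx -18.95$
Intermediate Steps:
$h = \frac{22}{3}$ ($h = -9 + \frac{\left(2 + 5\right) \left(5 + 2\right)}{3} = -9 + \frac{7 \cdot 7}{3} = -9 + \frac{1}{3} \cdot 49 = -9 + \frac{49}{3} = \frac{22}{3} \approx 7.3333$)
$V{\left(n,E \right)} = \sqrt{E^{2} + n^{2}}$
$- 2 u{\left(V{\left(-6,h \right)} \right)} = - 2 \sqrt{\left(\frac{22}{3}\right)^{2} + \left(-6\right)^{2}} = - 2 \sqrt{\frac{484}{9} + 36} = - 2 \sqrt{\frac{808}{9}} = - 2 \frac{2 \sqrt{202}}{3} = - \frac{4 \sqrt{202}}{3}$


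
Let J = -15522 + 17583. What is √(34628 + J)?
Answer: √36689 ≈ 191.54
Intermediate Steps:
J = 2061
√(34628 + J) = √(34628 + 2061) = √36689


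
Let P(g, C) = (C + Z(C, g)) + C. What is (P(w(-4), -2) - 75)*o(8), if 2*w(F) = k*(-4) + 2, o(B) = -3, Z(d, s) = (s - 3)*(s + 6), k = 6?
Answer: 27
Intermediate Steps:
Z(d, s) = (-3 + s)*(6 + s)
w(F) = -11 (w(F) = (6*(-4) + 2)/2 = (-24 + 2)/2 = (1/2)*(-22) = -11)
P(g, C) = -18 + g**2 + 2*C + 3*g (P(g, C) = (C + (-18 + g**2 + 3*g)) + C = (-18 + C + g**2 + 3*g) + C = -18 + g**2 + 2*C + 3*g)
(P(w(-4), -2) - 75)*o(8) = ((-18 + (-11)**2 + 2*(-2) + 3*(-11)) - 75)*(-3) = ((-18 + 121 - 4 - 33) - 75)*(-3) = (66 - 75)*(-3) = -9*(-3) = 27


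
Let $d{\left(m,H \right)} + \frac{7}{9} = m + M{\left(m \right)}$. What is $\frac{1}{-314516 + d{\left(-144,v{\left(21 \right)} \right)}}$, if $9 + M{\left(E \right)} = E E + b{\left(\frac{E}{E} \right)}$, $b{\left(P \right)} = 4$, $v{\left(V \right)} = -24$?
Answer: $- \frac{9}{2645368} \approx -3.4022 \cdot 10^{-6}$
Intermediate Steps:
$M{\left(E \right)} = -5 + E^{2}$ ($M{\left(E \right)} = -9 + \left(E E + 4\right) = -9 + \left(E^{2} + 4\right) = -9 + \left(4 + E^{2}\right) = -5 + E^{2}$)
$d{\left(m,H \right)} = - \frac{52}{9} + m + m^{2}$ ($d{\left(m,H \right)} = - \frac{7}{9} + \left(m + \left(-5 + m^{2}\right)\right) = - \frac{7}{9} + \left(-5 + m + m^{2}\right) = - \frac{52}{9} + m + m^{2}$)
$\frac{1}{-314516 + d{\left(-144,v{\left(21 \right)} \right)}} = \frac{1}{-314516 - \left(\frac{1348}{9} - 20736\right)} = \frac{1}{-314516 - - \frac{185276}{9}} = \frac{1}{-314516 + \frac{185276}{9}} = \frac{1}{- \frac{2645368}{9}} = - \frac{9}{2645368}$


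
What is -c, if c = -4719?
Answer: 4719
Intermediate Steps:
-c = -1*(-4719) = 4719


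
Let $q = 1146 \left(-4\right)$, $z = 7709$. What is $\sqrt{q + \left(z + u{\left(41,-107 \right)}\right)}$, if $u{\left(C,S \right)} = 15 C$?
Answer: $2 \sqrt{935} \approx 61.156$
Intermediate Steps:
$q = -4584$
$\sqrt{q + \left(z + u{\left(41,-107 \right)}\right)} = \sqrt{-4584 + \left(7709 + 15 \cdot 41\right)} = \sqrt{-4584 + \left(7709 + 615\right)} = \sqrt{-4584 + 8324} = \sqrt{3740} = 2 \sqrt{935}$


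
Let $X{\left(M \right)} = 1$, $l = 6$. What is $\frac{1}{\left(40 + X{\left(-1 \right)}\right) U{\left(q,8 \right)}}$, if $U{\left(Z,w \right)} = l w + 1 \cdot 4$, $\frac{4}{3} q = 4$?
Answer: $\frac{1}{2132} \approx 0.00046904$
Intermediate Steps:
$q = 3$ ($q = \frac{3}{4} \cdot 4 = 3$)
$U{\left(Z,w \right)} = 4 + 6 w$ ($U{\left(Z,w \right)} = 6 w + 1 \cdot 4 = 6 w + 4 = 4 + 6 w$)
$\frac{1}{\left(40 + X{\left(-1 \right)}\right) U{\left(q,8 \right)}} = \frac{1}{\left(40 + 1\right) \left(4 + 6 \cdot 8\right)} = \frac{1}{41 \left(4 + 48\right)} = \frac{1}{41 \cdot 52} = \frac{1}{2132}$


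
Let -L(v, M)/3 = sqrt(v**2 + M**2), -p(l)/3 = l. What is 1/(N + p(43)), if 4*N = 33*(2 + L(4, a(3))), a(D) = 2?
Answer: -5/18 + 11*sqrt(5)/90 ≈ -0.0044806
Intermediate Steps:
p(l) = -3*l
L(v, M) = -3*sqrt(M**2 + v**2) (L(v, M) = -3*sqrt(v**2 + M**2) = -3*sqrt(M**2 + v**2))
N = 33/2 - 99*sqrt(5)/2 (N = (33*(2 - 3*sqrt(2**2 + 4**2)))/4 = (33*(2 - 3*sqrt(4 + 16)))/4 = (33*(2 - 6*sqrt(5)))/4 = (66 - 198*sqrt(5))/4 = 33/2 - 99*sqrt(5)/2 ≈ -94.185)
1/(N + p(43)) = 1/((33/2 - 99*sqrt(5)/2) - 3*43) = 1/((33/2 - 99*sqrt(5)/2) - 129) = 1/(-225/2 - 99*sqrt(5)/2)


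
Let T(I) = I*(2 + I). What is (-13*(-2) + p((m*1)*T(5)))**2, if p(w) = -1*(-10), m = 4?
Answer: 1296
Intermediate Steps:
p(w) = 10
(-13*(-2) + p((m*1)*T(5)))**2 = (-13*(-2) + 10)**2 = (26 + 10)**2 = 36**2 = 1296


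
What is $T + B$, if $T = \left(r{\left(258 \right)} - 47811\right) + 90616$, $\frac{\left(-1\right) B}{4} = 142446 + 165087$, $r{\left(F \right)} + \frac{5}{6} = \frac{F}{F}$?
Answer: $- \frac{7123961}{6} \approx -1.1873 \cdot 10^{6}$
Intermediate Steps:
$r{\left(F \right)} = \frac{1}{6}$ ($r{\left(F \right)} = - \frac{5}{6} + \frac{F}{F} = - \frac{5}{6} + 1 = \frac{1}{6}$)
$B = -1230132$ ($B = - 4 \left(142446 + 165087\right) = \left(-4\right) 307533 = -1230132$)
$T = \frac{256831}{6}$ ($T = \left(\frac{1}{6} - 47811\right) + 90616 = - \frac{286865}{6} + 90616 = \frac{256831}{6} \approx 42805.0$)
$T + B = \frac{256831}{6} - 1230132 = - \frac{7123961}{6}$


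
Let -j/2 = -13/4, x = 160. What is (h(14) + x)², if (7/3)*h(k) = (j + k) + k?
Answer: 5987809/196 ≈ 30550.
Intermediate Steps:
j = 13/2 (j = -(-26)/4 = -2*(-13/4) = 13/2 ≈ 6.5000)
h(k) = 39/14 + 6*k/7 (h(k) = 3*((13/2 + k) + k)/7 = 3*(13/2 + 2*k)/7 = 39/14 + 6*k/7)
(h(14) + x)² = ((39/14 + (6/7)*14) + 160)² = ((39/14 + 12) + 160)² = (207/14 + 160)² = (2447/14)² = 5987809/196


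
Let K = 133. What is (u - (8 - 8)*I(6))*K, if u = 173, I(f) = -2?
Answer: 23009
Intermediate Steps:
(u - (8 - 8)*I(6))*K = (173 - (8 - 8)*(-2))*133 = (173 - 0*(-2))*133 = (173 - 1*0)*133 = (173 + 0)*133 = 173*133 = 23009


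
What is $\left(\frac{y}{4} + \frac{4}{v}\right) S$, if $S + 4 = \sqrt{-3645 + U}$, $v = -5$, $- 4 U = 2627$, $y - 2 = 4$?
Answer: $- \frac{14}{5} + \frac{7 i \sqrt{17207}}{20} \approx -2.8 + 45.911 i$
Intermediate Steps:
$y = 6$ ($y = 2 + 4 = 6$)
$U = - \frac{2627}{4}$ ($U = \left(- \frac{1}{4}\right) 2627 = - \frac{2627}{4} \approx -656.75$)
$S = -4 + \frac{i \sqrt{17207}}{2}$ ($S = -4 + \sqrt{-3645 - \frac{2627}{4}} = -4 + \sqrt{- \frac{17207}{4}} = -4 + \frac{i \sqrt{17207}}{2} \approx -4.0 + 65.588 i$)
$\left(\frac{y}{4} + \frac{4}{v}\right) S = \left(\frac{6}{4} + \frac{4}{-5}\right) \left(-4 + \frac{i \sqrt{17207}}{2}\right) = \left(6 \cdot \frac{1}{4} + 4 \left(- \frac{1}{5}\right)\right) \left(-4 + \frac{i \sqrt{17207}}{2}\right) = \left(\frac{3}{2} - \frac{4}{5}\right) \left(-4 + \frac{i \sqrt{17207}}{2}\right) = \frac{7 \left(-4 + \frac{i \sqrt{17207}}{2}\right)}{10} = - \frac{14}{5} + \frac{7 i \sqrt{17207}}{20}$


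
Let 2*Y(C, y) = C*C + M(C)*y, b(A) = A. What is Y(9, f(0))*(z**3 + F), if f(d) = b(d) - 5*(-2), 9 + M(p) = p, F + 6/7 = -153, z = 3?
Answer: -35964/7 ≈ -5137.7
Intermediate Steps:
F = -1077/7 (F = -6/7 - 153 = -1077/7 ≈ -153.86)
M(p) = -9 + p
f(d) = 10 + d (f(d) = d - 5*(-2) = d + 10 = 10 + d)
Y(C, y) = C**2/2 + y*(-9 + C)/2 (Y(C, y) = (C*C + (-9 + C)*y)/2 = (C**2 + y*(-9 + C))/2 = C**2/2 + y*(-9 + C)/2)
Y(9, f(0))*(z**3 + F) = ((1/2)*9**2 + (10 + 0)*(-9 + 9)/2)*(3**3 - 1077/7) = ((1/2)*81 + (1/2)*10*0)*(27 - 1077/7) = (81/2 + 0)*(-888/7) = (81/2)*(-888/7) = -35964/7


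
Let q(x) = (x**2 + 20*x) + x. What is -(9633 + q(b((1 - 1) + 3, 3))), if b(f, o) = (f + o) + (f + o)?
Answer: -10029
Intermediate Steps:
b(f, o) = 2*f + 2*o
q(x) = x**2 + 21*x
-(9633 + q(b((1 - 1) + 3, 3))) = -(9633 + (2*((1 - 1) + 3) + 2*3)*(21 + (2*((1 - 1) + 3) + 2*3))) = -(9633 + (2*(0 + 3) + 6)*(21 + (2*(0 + 3) + 6))) = -(9633 + (2*3 + 6)*(21 + (2*3 + 6))) = -(9633 + (6 + 6)*(21 + (6 + 6))) = -(9633 + 12*(21 + 12)) = -(9633 + 12*33) = -(9633 + 396) = -1*10029 = -10029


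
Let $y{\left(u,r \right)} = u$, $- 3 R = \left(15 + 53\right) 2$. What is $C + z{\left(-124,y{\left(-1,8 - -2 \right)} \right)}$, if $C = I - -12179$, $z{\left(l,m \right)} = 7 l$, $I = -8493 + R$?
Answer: $\frac{8318}{3} \approx 2772.7$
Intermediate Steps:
$R = - \frac{136}{3}$ ($R = - \frac{\left(15 + 53\right) 2}{3} = - \frac{68 \cdot 2}{3} = \left(- \frac{1}{3}\right) 136 = - \frac{136}{3} \approx -45.333$)
$I = - \frac{25615}{3}$ ($I = -8493 - \frac{136}{3} = - \frac{25615}{3} \approx -8538.3$)
$C = \frac{10922}{3}$ ($C = - \frac{25615}{3} - -12179 = - \frac{25615}{3} + \left(-289 + 12468\right) = - \frac{25615}{3} + 12179 = \frac{10922}{3} \approx 3640.7$)
$C + z{\left(-124,y{\left(-1,8 - -2 \right)} \right)} = \frac{10922}{3} + 7 \left(-124\right) = \frac{10922}{3} - 868 = \frac{8318}{3}$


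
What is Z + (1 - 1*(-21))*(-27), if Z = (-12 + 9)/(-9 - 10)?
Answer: -11283/19 ≈ -593.84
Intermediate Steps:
Z = 3/19 (Z = -3/(-19) = -3*(-1/19) = 3/19 ≈ 0.15789)
Z + (1 - 1*(-21))*(-27) = 3/19 + (1 - 1*(-21))*(-27) = 3/19 + (1 + 21)*(-27) = 3/19 + 22*(-27) = 3/19 - 594 = -11283/19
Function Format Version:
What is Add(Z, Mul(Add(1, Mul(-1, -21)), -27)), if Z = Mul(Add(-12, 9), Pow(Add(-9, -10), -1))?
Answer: Rational(-11283, 19) ≈ -593.84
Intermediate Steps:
Z = Rational(3, 19) (Z = Mul(-3, Pow(-19, -1)) = Mul(-3, Rational(-1, 19)) = Rational(3, 19) ≈ 0.15789)
Add(Z, Mul(Add(1, Mul(-1, -21)), -27)) = Add(Rational(3, 19), Mul(Add(1, Mul(-1, -21)), -27)) = Add(Rational(3, 19), Mul(Add(1, 21), -27)) = Add(Rational(3, 19), Mul(22, -27)) = Add(Rational(3, 19), -594) = Rational(-11283, 19)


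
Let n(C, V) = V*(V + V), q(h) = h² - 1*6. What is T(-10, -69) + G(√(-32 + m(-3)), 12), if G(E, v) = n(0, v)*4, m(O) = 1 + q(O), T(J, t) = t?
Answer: 1083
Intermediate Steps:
q(h) = -6 + h² (q(h) = h² - 6 = -6 + h²)
n(C, V) = 2*V² (n(C, V) = V*(2*V) = 2*V²)
m(O) = -5 + O² (m(O) = 1 + (-6 + O²) = -5 + O²)
G(E, v) = 8*v² (G(E, v) = (2*v²)*4 = 8*v²)
T(-10, -69) + G(√(-32 + m(-3)), 12) = -69 + 8*12² = -69 + 8*144 = -69 + 1152 = 1083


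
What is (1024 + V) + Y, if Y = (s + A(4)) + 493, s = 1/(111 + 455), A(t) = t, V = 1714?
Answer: 1831011/566 ≈ 3235.0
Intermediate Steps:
s = 1/566 ≈ 0.0017668
Y = 281303/566 (Y = (1/566 + 4) + 493 = 2265/566 + 493 = 281303/566 ≈ 497.00)
(1024 + V) + Y = (1024 + 1714) + 281303/566 = 2738 + 281303/566 = 1831011/566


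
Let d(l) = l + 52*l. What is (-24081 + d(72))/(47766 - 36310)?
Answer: -20265/11456 ≈ -1.7689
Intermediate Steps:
d(l) = 53*l
(-24081 + d(72))/(47766 - 36310) = (-24081 + 53*72)/(47766 - 36310) = (-24081 + 3816)/11456 = -20265*1/11456 = -20265/11456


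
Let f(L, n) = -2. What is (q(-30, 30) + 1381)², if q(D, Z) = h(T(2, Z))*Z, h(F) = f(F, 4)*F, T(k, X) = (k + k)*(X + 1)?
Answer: 36711481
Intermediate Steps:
T(k, X) = 2*k*(1 + X) (T(k, X) = (2*k)*(1 + X) = 2*k*(1 + X))
h(F) = -2*F
q(D, Z) = Z*(-8 - 8*Z) (q(D, Z) = (-4*2*(1 + Z))*Z = (-2*(4 + 4*Z))*Z = (-8 - 8*Z)*Z = Z*(-8 - 8*Z))
(q(-30, 30) + 1381)² = (-8*30*(1 + 30) + 1381)² = (-8*30*31 + 1381)² = (-7440 + 1381)² = (-6059)² = 36711481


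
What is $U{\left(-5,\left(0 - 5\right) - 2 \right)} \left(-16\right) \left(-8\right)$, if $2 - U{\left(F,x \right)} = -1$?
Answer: $384$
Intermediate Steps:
$U{\left(F,x \right)} = 3$ ($U{\left(F,x \right)} = 2 - -1 = 2 + 1 = 3$)
$U{\left(-5,\left(0 - 5\right) - 2 \right)} \left(-16\right) \left(-8\right) = 3 \left(-16\right) \left(-8\right) = \left(-48\right) \left(-8\right) = 384$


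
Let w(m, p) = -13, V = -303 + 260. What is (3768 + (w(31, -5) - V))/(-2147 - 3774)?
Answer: -3798/5921 ≈ -0.64145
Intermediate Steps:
V = -43
(3768 + (w(31, -5) - V))/(-2147 - 3774) = (3768 + (-13 - 1*(-43)))/(-2147 - 3774) = (3768 + (-13 + 43))/(-5921) = (3768 + 30)*(-1/5921) = 3798*(-1/5921) = -3798/5921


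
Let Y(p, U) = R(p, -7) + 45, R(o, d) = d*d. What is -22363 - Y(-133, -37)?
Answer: -22457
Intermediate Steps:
R(o, d) = d²
Y(p, U) = 94 (Y(p, U) = (-7)² + 45 = 49 + 45 = 94)
-22363 - Y(-133, -37) = -22363 - 1*94 = -22363 - 94 = -22457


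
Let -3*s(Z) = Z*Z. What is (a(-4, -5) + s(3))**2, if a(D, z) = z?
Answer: 64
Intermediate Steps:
s(Z) = -Z**2/3 (s(Z) = -Z*Z/3 = -Z**2/3)
(a(-4, -5) + s(3))**2 = (-5 - 1/3*3**2)**2 = (-5 - 1/3*9)**2 = (-5 - 3)**2 = (-8)**2 = 64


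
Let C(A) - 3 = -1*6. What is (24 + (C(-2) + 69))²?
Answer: 8100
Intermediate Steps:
C(A) = -3 (C(A) = 3 - 1*6 = 3 - 6 = -3)
(24 + (C(-2) + 69))² = (24 + (-3 + 69))² = (24 + 66)² = 90² = 8100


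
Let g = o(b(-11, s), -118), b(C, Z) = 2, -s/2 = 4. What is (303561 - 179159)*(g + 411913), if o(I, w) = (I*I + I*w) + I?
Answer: 51214188566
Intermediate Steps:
s = -8 (s = -2*4 = -8)
o(I, w) = I + I**2 + I*w (o(I, w) = (I**2 + I*w) + I = I + I**2 + I*w)
g = -230 (g = 2*(1 + 2 - 118) = 2*(-115) = -230)
(303561 - 179159)*(g + 411913) = (303561 - 179159)*(-230 + 411913) = 124402*411683 = 51214188566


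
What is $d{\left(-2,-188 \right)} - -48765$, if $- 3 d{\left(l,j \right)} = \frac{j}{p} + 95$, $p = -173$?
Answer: $\frac{8430804}{173} \approx 48733.0$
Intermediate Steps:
$d{\left(l,j \right)} = - \frac{95}{3} + \frac{j}{519}$ ($d{\left(l,j \right)} = - \frac{\frac{j}{-173} + 95}{3} = - \frac{- \frac{j}{173} + 95}{3} = - \frac{95 - \frac{j}{173}}{3} = - \frac{95}{3} + \frac{j}{519}$)
$d{\left(-2,-188 \right)} - -48765 = \left(- \frac{95}{3} + \frac{1}{519} \left(-188\right)\right) - -48765 = \left(- \frac{95}{3} - \frac{188}{519}\right) + 48765 = - \frac{5541}{173} + 48765 = \frac{8430804}{173}$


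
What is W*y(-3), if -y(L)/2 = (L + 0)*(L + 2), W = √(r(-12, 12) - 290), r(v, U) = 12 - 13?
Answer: -6*I*√291 ≈ -102.35*I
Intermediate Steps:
r(v, U) = -1
W = I*√291 (W = √(-1 - 290) = √(-291) = I*√291 ≈ 17.059*I)
y(L) = -2*L*(2 + L) (y(L) = -2*(L + 0)*(L + 2) = -2*L*(2 + L))
W*y(-3) = (I*√291)*(-2*(-3)*(2 - 3)) = (I*√291)*(-2*(-3)*(-1)) = (I*√291)*(-6) = -6*I*√291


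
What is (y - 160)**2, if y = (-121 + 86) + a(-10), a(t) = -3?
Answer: 39204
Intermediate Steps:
y = -38 (y = (-121 + 86) - 3 = -35 - 3 = -38)
(y - 160)**2 = (-38 - 160)**2 = (-198)**2 = 39204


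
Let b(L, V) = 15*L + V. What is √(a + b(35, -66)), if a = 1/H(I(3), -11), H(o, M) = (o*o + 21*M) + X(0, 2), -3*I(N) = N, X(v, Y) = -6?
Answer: √6391057/118 ≈ 21.424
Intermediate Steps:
b(L, V) = V + 15*L
I(N) = -N/3
H(o, M) = -6 + o² + 21*M (H(o, M) = (o*o + 21*M) - 6 = (o² + 21*M) - 6 = -6 + o² + 21*M)
a = -1/236 (a = 1/(-6 + (-⅓*3)² + 21*(-11)) = 1/(-6 + (-1)² - 231) = 1/(-6 + 1 - 231) = 1/(-236) = -1/236 ≈ -0.0042373)
√(a + b(35, -66)) = √(-1/236 + (-66 + 15*35)) = √(-1/236 + (-66 + 525)) = √(-1/236 + 459) = √(108323/236) = √6391057/118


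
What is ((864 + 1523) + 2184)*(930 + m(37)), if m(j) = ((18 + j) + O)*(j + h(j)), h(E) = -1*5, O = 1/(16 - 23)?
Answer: 12275094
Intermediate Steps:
O = -⅐ (O = 1/(-7) = -⅐ ≈ -0.14286)
h(E) = -5
m(j) = (-5 + j)*(125/7 + j) (m(j) = ((18 + j) - ⅐)*(j - 5) = (125/7 + j)*(-5 + j) = (-5 + j)*(125/7 + j))
((864 + 1523) + 2184)*(930 + m(37)) = ((864 + 1523) + 2184)*(930 + (-625/7 + 37² + (90/7)*37)) = (2387 + 2184)*(930 + (-625/7 + 1369 + 3330/7)) = 4571*(930 + 12288/7) = 4571*(18798/7) = 12275094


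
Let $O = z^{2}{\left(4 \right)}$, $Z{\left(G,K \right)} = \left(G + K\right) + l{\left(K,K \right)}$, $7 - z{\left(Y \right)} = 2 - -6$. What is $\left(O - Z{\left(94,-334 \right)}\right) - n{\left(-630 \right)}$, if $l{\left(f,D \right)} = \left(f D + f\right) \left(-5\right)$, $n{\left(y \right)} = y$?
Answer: $556981$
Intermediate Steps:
$l{\left(f,D \right)} = - 5 f - 5 D f$ ($l{\left(f,D \right)} = \left(D f + f\right) \left(-5\right) = \left(f + D f\right) \left(-5\right) = - 5 f - 5 D f$)
$z{\left(Y \right)} = -1$ ($z{\left(Y \right)} = 7 - \left(2 - -6\right) = 7 - \left(2 + 6\right) = 7 - 8 = -1$)
$Z{\left(G,K \right)} = G + K - 5 K \left(1 + K\right)$ ($Z{\left(G,K \right)} = \left(G + K\right) - 5 K \left(1 + K\right) = G + K - 5 K \left(1 + K\right)$)
$O = 1$ ($O = \left(-1\right)^{2} = 1$)
$\left(O - Z{\left(94,-334 \right)}\right) - n{\left(-630 \right)} = \left(1 - \left(94 - 334 - - 1670 \left(1 - 334\right)\right)\right) - -630 = \left(1 - \left(94 - 334 - \left(-1670\right) \left(-333\right)\right)\right) + 630 = \left(1 - \left(94 - 334 - 556110\right)\right) + 630 = \left(1 - -556350\right) + 630 = \left(1 + 556350\right) + 630 = 556351 + 630 = 556981$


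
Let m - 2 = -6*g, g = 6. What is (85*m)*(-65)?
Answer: 187850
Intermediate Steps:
m = -34 (m = 2 - 6*6 = 2 - 36 = -34)
(85*m)*(-65) = (85*(-34))*(-65) = -2890*(-65) = 187850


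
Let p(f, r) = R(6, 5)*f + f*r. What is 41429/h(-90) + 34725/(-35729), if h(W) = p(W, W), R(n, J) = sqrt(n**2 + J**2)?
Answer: 1201062466/287225431 + 41429*sqrt(61)/723510 ≈ 4.6288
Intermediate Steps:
R(n, J) = sqrt(J**2 + n**2)
p(f, r) = f*r + f*sqrt(61) (p(f, r) = sqrt(5**2 + 6**2)*f + f*r = sqrt(25 + 36)*f + f*r = sqrt(61)*f + f*r = f*sqrt(61) + f*r = f*r + f*sqrt(61))
h(W) = W*(W + sqrt(61))
41429/h(-90) + 34725/(-35729) = 41429/((-90*(-90 + sqrt(61)))) + 34725/(-35729) = 41429/(8100 - 90*sqrt(61)) + 34725*(-1/35729) = 41429/(8100 - 90*sqrt(61)) - 34725/35729 = -34725/35729 + 41429/(8100 - 90*sqrt(61))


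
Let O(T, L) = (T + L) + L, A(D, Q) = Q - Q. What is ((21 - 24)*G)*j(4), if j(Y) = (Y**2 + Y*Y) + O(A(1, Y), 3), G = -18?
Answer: 2052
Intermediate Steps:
A(D, Q) = 0
O(T, L) = T + 2*L (O(T, L) = (L + T) + L = T + 2*L)
j(Y) = 6 + 2*Y**2 (j(Y) = (Y**2 + Y*Y) + (0 + 2*3) = (Y**2 + Y**2) + (0 + 6) = 2*Y**2 + 6 = 6 + 2*Y**2)
((21 - 24)*G)*j(4) = ((21 - 24)*(-18))*(6 + 2*4**2) = (-3*(-18))*(6 + 2*16) = 54*(6 + 32) = 54*38 = 2052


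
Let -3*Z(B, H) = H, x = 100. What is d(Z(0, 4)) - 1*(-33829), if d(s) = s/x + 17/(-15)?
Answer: 2537089/75 ≈ 33828.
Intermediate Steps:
Z(B, H) = -H/3
d(s) = -17/15 + s/100 (d(s) = s/100 + 17/(-15) = s*(1/100) + 17*(-1/15) = s/100 - 17/15 = -17/15 + s/100)
d(Z(0, 4)) - 1*(-33829) = (-17/15 + (-1/3*4)/100) - 1*(-33829) = (-17/15 + (1/100)*(-4/3)) + 33829 = (-17/15 - 1/75) + 33829 = -86/75 + 33829 = 2537089/75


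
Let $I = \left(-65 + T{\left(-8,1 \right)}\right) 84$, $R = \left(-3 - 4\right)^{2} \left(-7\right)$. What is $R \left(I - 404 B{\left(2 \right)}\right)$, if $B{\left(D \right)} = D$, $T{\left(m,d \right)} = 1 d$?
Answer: $2121112$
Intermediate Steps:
$T{\left(m,d \right)} = d$
$R = -343$ ($R = \left(-7\right)^{2} \left(-7\right) = 49 \left(-7\right) = -343$)
$I = -5376$ ($I = \left(-65 + 1\right) 84 = \left(-64\right) 84 = -5376$)
$R \left(I - 404 B{\left(2 \right)}\right) = - 343 \left(-5376 - 808\right) = \left(-343\right) \left(-6184\right) = 2121112$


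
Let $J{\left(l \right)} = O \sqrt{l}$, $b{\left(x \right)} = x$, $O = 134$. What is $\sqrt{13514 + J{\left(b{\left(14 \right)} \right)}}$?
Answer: $\sqrt{13514 + 134 \sqrt{14}} \approx 118.39$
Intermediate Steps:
$J{\left(l \right)} = 134 \sqrt{l}$
$\sqrt{13514 + J{\left(b{\left(14 \right)} \right)}} = \sqrt{13514 + 134 \sqrt{14}}$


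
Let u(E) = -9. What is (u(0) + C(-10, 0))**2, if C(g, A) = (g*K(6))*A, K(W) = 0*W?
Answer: 81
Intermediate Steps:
K(W) = 0
C(g, A) = 0 (C(g, A) = (g*0)*A = 0*A = 0)
(u(0) + C(-10, 0))**2 = (-9 + 0)**2 = (-9)**2 = 81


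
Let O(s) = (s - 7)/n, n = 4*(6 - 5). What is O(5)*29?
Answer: -29/2 ≈ -14.500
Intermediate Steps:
n = 4 (n = 4*1 = 4)
O(s) = -7/4 + s/4 (O(s) = (s - 7)/4 = (-7 + s)*(1/4) = -7/4 + s/4)
O(5)*29 = (-7/4 + (1/4)*5)*29 = (-7/4 + 5/4)*29 = -1/2*29 = -29/2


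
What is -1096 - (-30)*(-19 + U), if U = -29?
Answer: -2536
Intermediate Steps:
-1096 - (-30)*(-19 + U) = -1096 - (-30)*(-19 - 29) = -1096 - (-30)*(-48) = -1096 - 1*1440 = -1096 - 1440 = -2536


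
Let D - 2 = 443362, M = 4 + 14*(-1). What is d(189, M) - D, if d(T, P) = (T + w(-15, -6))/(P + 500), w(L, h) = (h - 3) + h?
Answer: -108624093/245 ≈ -4.4336e+5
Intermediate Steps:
w(L, h) = -3 + 2*h (w(L, h) = (-3 + h) + h = -3 + 2*h)
M = -10 (M = 4 - 14 = -10)
D = 443364 (D = 2 + 443362 = 443364)
d(T, P) = (-15 + T)/(500 + P) (d(T, P) = (T + (-3 + 2*(-6)))/(P + 500) = (T + (-3 - 12))/(500 + P) = (T - 15)/(500 + P) = (-15 + T)/(500 + P))
d(189, M) - D = (-15 + 189)/(500 - 10) - 1*443364 = 174/490 - 443364 = (1/490)*174 - 443364 = 87/245 - 443364 = -108624093/245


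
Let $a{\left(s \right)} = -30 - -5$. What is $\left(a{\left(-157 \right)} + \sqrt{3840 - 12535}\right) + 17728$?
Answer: $17703 + i \sqrt{8695} \approx 17703.0 + 93.247 i$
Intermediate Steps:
$a{\left(s \right)} = -25$ ($a{\left(s \right)} = -30 + 5 = -25$)
$\left(a{\left(-157 \right)} + \sqrt{3840 - 12535}\right) + 17728 = \left(-25 + \sqrt{3840 - 12535}\right) + 17728 = \left(-25 + \sqrt{-8695}\right) + 17728 = \left(-25 + i \sqrt{8695}\right) + 17728 = 17703 + i \sqrt{8695}$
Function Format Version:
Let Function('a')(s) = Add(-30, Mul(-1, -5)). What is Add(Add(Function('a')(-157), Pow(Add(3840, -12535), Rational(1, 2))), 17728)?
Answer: Add(17703, Mul(I, Pow(8695, Rational(1, 2)))) ≈ Add(17703., Mul(93.247, I))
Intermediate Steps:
Function('a')(s) = -25 (Function('a')(s) = Add(-30, 5) = -25)
Add(Add(Function('a')(-157), Pow(Add(3840, -12535), Rational(1, 2))), 17728) = Add(Add(-25, Pow(Add(3840, -12535), Rational(1, 2))), 17728) = Add(Add(-25, Pow(-8695, Rational(1, 2))), 17728) = Add(Add(-25, Mul(I, Pow(8695, Rational(1, 2)))), 17728) = Add(17703, Mul(I, Pow(8695, Rational(1, 2))))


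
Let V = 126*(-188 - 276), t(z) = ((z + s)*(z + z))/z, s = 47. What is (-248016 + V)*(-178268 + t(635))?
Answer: 54217537920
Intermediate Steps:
t(z) = 94 + 2*z (t(z) = ((z + 47)*(z + z))/z = ((47 + z)*(2*z))/z = (2*z*(47 + z))/z = 94 + 2*z)
V = -58464 (V = 126*(-464) = -58464)
(-248016 + V)*(-178268 + t(635)) = (-248016 - 58464)*(-178268 + (94 + 2*635)) = -306480*(-178268 + (94 + 1270)) = -306480*(-178268 + 1364) = -306480*(-176904) = 54217537920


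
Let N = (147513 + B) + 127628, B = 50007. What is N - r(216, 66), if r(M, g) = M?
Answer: 324932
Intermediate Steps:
N = 325148 (N = (147513 + 50007) + 127628 = 197520 + 127628 = 325148)
N - r(216, 66) = 325148 - 1*216 = 325148 - 216 = 324932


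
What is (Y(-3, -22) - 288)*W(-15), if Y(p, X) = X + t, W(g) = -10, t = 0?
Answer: 3100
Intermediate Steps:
Y(p, X) = X (Y(p, X) = X + 0 = X)
(Y(-3, -22) - 288)*W(-15) = (-22 - 288)*(-10) = -310*(-10) = 3100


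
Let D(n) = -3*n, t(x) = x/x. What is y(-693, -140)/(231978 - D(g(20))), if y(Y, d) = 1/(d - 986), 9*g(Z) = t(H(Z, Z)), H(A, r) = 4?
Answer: -3/783622810 ≈ -3.8284e-9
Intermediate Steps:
t(x) = 1
g(Z) = ⅑ (g(Z) = (⅑)*1 = ⅑)
y(Y, d) = 1/(-986 + d)
y(-693, -140)/(231978 - D(g(20))) = 1/((-986 - 140)*(231978 - (-3)/9)) = 1/((-1126)*(231978 - 1*(-⅓))) = -1/(1126*(231978 + ⅓)) = -1/(1126*695935/3) = -1/1126*3/695935 = -3/783622810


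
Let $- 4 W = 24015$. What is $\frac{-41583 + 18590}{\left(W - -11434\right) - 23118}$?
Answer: $\frac{91972}{70751} \approx 1.2999$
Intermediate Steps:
$W = - \frac{24015}{4}$ ($W = \left(- \frac{1}{4}\right) 24015 = - \frac{24015}{4} \approx -6003.8$)
$\frac{-41583 + 18590}{\left(W - -11434\right) - 23118} = \frac{-41583 + 18590}{\left(- \frac{24015}{4} - -11434\right) - 23118} = - \frac{22993}{\left(- \frac{24015}{4} + 11434\right) - 23118} = - \frac{22993}{\frac{21721}{4} - 23118} = - \frac{22993}{- \frac{70751}{4}} = \left(-22993\right) \left(- \frac{4}{70751}\right) = \frac{91972}{70751}$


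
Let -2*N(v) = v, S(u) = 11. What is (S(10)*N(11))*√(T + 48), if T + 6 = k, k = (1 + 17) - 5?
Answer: -121*√55/2 ≈ -448.68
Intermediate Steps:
N(v) = -v/2
k = 13 (k = 18 - 5 = 13)
T = 7 (T = -6 + 13 = 7)
(S(10)*N(11))*√(T + 48) = (11*(-½*11))*√(7 + 48) = (11*(-11/2))*√55 = -121*√55/2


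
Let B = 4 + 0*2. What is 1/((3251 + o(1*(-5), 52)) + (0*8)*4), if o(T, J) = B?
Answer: 1/3255 ≈ 0.00030722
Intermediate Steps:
B = 4 (B = 4 + 0 = 4)
o(T, J) = 4
1/((3251 + o(1*(-5), 52)) + (0*8)*4) = 1/((3251 + 4) + (0*8)*4) = 1/(3255 + 0*4) = 1/(3255 + 0) = 1/3255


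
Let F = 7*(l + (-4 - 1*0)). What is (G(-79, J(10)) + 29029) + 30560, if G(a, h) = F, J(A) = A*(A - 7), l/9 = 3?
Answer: 59750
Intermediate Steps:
l = 27 (l = 9*3 = 27)
J(A) = A*(-7 + A)
F = 161 (F = 7*(27 + (-4 - 1*0)) = 7*(27 + (-4 + 0)) = 7*(27 - 4) = 7*23 = 161)
G(a, h) = 161
(G(-79, J(10)) + 29029) + 30560 = (161 + 29029) + 30560 = 29190 + 30560 = 59750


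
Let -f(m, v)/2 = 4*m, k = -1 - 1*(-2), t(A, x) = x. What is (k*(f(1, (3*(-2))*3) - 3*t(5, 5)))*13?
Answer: -299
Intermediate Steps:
k = 1 (k = -1 + 2 = 1)
f(m, v) = -8*m
(k*(f(1, (3*(-2))*3) - 3*t(5, 5)))*13 = (1*(-8*1 - 3*5))*13 = (1*(-8 - 15))*13 = (1*(-23))*13 = -23*13 = -299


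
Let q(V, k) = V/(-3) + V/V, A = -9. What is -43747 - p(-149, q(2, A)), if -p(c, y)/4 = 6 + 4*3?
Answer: -43675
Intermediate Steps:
q(V, k) = 1 - V/3 (q(V, k) = V*(-⅓) + 1 = -V/3 + 1 = 1 - V/3)
p(c, y) = -72 (p(c, y) = -4*(6 + 4*3) = -4*(6 + 12) = -4*18 = -72)
-43747 - p(-149, q(2, A)) = -43747 - 1*(-72) = -43747 + 72 = -43675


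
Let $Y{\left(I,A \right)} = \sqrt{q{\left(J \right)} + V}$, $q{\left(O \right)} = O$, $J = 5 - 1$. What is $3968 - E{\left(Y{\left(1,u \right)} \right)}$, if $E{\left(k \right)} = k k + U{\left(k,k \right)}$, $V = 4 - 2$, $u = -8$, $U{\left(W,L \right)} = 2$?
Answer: $3960$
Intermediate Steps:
$J = 4$ ($J = 5 - 1 = 4$)
$V = 2$ ($V = 4 - 2 = 2$)
$Y{\left(I,A \right)} = \sqrt{6}$ ($Y{\left(I,A \right)} = \sqrt{4 + 2} = \sqrt{6}$)
$E{\left(k \right)} = 2 + k^{2}$ ($E{\left(k \right)} = k k + 2 = k^{2} + 2 = 2 + k^{2}$)
$3968 - E{\left(Y{\left(1,u \right)} \right)} = 3968 - \left(2 + \left(\sqrt{6}\right)^{2}\right) = 3968 - \left(2 + 6\right) = 3968 - 8 = 3960$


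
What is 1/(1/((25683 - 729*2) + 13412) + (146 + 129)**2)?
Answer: 37637/2846298126 ≈ 1.3223e-5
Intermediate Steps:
1/(1/((25683 - 729*2) + 13412) + (146 + 129)**2) = 1/(1/((25683 - 1458) + 13412) + 275**2) = 1/(1/(24225 + 13412) + 75625) = 1/(1/37637 + 75625) = 1/(2846298126/37637) = 37637/2846298126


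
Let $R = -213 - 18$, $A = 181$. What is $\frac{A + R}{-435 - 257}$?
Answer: $\frac{25}{346} \approx 0.072254$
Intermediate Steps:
$R = -231$
$\frac{A + R}{-435 - 257} = \frac{181 - 231}{-435 - 257} = - \frac{50}{-692} = \left(-50\right) \left(- \frac{1}{692}\right) = \frac{25}{346}$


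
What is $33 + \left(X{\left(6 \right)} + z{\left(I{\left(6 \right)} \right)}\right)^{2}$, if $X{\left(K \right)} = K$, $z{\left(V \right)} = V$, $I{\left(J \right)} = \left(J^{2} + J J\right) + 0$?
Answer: $6117$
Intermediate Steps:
$I{\left(J \right)} = 2 J^{2}$ ($I{\left(J \right)} = \left(J^{2} + J^{2}\right) + 0 = 2 J^{2} + 0 = 2 J^{2}$)
$33 + \left(X{\left(6 \right)} + z{\left(I{\left(6 \right)} \right)}\right)^{2} = 33 + \left(6 + 2 \cdot 6^{2}\right)^{2} = 33 + \left(6 + 2 \cdot 36\right)^{2} = 33 + \left(6 + 72\right)^{2} = 33 + 78^{2} = 33 + 6084 = 6117$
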